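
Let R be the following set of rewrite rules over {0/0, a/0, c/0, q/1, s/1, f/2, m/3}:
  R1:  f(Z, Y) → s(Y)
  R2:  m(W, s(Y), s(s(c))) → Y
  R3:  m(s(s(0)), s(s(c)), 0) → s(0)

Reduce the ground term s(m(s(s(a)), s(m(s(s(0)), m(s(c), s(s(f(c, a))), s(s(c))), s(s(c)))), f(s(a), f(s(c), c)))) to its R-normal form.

s(s(a))

1. s(m(s(s(a)), s(m(s(s(0)), m(s(c), s(s(f(c, a))), s(s(c))), s(s(c)))), f(s(a), f(s(c), c))))  →  s(m(s(s(a)), s(m(s(s(0)), s(f(c, a)), s(s(c)))), f(s(a), f(s(c), c))))   [R2 at 1.2.1.2]
2. s(m(s(s(a)), s(m(s(s(0)), s(f(c, a)), s(s(c)))), f(s(a), f(s(c), c))))  →  s(m(s(s(a)), s(f(c, a)), f(s(a), f(s(c), c))))   [R2 at 1.2.1]
3. s(m(s(s(a)), s(f(c, a)), f(s(a), f(s(c), c))))  →  s(m(s(s(a)), s(s(a)), f(s(a), f(s(c), c))))   [R1 at 1.2.1]
4. s(m(s(s(a)), s(s(a)), f(s(a), f(s(c), c))))  →  s(m(s(s(a)), s(s(a)), s(f(s(c), c))))   [R1 at 1.3]
5. s(m(s(s(a)), s(s(a)), s(f(s(c), c))))  →  s(m(s(s(a)), s(s(a)), s(s(c))))   [R1 at 1.3.1]
6. s(m(s(s(a)), s(s(a)), s(s(c))))  →  s(s(a))   [R2 at 1]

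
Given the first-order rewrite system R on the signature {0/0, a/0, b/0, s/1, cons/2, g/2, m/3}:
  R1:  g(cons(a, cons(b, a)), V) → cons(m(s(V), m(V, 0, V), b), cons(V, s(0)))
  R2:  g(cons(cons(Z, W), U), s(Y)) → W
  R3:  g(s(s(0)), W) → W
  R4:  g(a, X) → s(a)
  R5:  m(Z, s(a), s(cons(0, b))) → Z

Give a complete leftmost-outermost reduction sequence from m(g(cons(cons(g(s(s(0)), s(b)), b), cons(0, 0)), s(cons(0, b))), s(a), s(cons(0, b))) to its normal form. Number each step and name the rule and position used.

b

1. m(g(cons(cons(g(s(s(0)), s(b)), b), cons(0, 0)), s(cons(0, b))), s(a), s(cons(0, b)))  →  g(cons(cons(g(s(s(0)), s(b)), b), cons(0, 0)), s(cons(0, b)))   [R5 at ε]
2. g(cons(cons(g(s(s(0)), s(b)), b), cons(0, 0)), s(cons(0, b)))  →  b   [R2 at ε]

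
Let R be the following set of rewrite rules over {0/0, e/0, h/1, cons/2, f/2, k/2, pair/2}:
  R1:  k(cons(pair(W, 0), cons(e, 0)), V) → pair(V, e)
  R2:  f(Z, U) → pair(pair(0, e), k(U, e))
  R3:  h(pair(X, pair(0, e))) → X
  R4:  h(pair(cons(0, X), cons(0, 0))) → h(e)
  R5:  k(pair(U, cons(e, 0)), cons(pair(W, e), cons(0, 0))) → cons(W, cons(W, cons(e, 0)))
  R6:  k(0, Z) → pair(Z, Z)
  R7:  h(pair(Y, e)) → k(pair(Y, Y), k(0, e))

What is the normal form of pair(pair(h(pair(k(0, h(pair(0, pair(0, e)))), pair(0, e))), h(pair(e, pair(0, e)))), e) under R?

pair(pair(pair(0, 0), e), e)

1. pair(pair(h(pair(k(0, h(pair(0, pair(0, e)))), pair(0, e))), h(pair(e, pair(0, e)))), e)  →  pair(pair(k(0, h(pair(0, pair(0, e)))), h(pair(e, pair(0, e)))), e)   [R3 at 1.1]
2. pair(pair(k(0, h(pair(0, pair(0, e)))), h(pair(e, pair(0, e)))), e)  →  pair(pair(pair(h(pair(0, pair(0, e))), h(pair(0, pair(0, e)))), h(pair(e, pair(0, e)))), e)   [R6 at 1.1]
3. pair(pair(pair(h(pair(0, pair(0, e))), h(pair(0, pair(0, e)))), h(pair(e, pair(0, e)))), e)  →  pair(pair(pair(0, h(pair(0, pair(0, e)))), h(pair(e, pair(0, e)))), e)   [R3 at 1.1.1]
4. pair(pair(pair(0, h(pair(0, pair(0, e)))), h(pair(e, pair(0, e)))), e)  →  pair(pair(pair(0, 0), h(pair(e, pair(0, e)))), e)   [R3 at 1.1.2]
5. pair(pair(pair(0, 0), h(pair(e, pair(0, e)))), e)  →  pair(pair(pair(0, 0), e), e)   [R3 at 1.2]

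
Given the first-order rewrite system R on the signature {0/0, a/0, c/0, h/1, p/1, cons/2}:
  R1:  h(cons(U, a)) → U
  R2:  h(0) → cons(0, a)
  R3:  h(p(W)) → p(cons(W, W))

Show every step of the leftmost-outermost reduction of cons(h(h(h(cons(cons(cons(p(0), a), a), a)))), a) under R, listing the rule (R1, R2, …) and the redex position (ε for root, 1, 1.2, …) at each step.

cons(p(0), a)

1. cons(h(h(h(cons(cons(cons(p(0), a), a), a)))), a)  →  cons(h(h(cons(cons(p(0), a), a))), a)   [R1 at 1.1.1]
2. cons(h(h(cons(cons(p(0), a), a))), a)  →  cons(h(cons(p(0), a)), a)   [R1 at 1.1]
3. cons(h(cons(p(0), a)), a)  →  cons(p(0), a)   [R1 at 1]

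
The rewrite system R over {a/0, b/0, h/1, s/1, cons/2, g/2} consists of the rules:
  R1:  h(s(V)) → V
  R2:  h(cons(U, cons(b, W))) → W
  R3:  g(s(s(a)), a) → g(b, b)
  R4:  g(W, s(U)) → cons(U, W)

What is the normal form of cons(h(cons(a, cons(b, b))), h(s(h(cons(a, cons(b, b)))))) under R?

cons(b, b)

1. cons(h(cons(a, cons(b, b))), h(s(h(cons(a, cons(b, b))))))  →  cons(b, h(s(h(cons(a, cons(b, b))))))   [R2 at 1]
2. cons(b, h(s(h(cons(a, cons(b, b))))))  →  cons(b, h(cons(a, cons(b, b))))   [R1 at 2]
3. cons(b, h(cons(a, cons(b, b))))  →  cons(b, b)   [R2 at 2]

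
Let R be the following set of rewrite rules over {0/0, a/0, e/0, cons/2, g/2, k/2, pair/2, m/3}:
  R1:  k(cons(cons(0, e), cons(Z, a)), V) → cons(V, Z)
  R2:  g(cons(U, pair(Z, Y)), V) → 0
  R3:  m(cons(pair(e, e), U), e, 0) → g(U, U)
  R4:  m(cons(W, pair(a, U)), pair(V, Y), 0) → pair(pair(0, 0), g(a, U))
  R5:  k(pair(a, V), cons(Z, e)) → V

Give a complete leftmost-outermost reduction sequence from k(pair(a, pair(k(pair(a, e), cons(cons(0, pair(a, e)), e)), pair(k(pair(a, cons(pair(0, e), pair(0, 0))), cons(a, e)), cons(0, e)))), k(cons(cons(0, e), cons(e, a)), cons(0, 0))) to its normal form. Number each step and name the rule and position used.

1. k(pair(a, pair(k(pair(a, e), cons(cons(0, pair(a, e)), e)), pair(k(pair(a, cons(pair(0, e), pair(0, 0))), cons(a, e)), cons(0, e)))), k(cons(cons(0, e), cons(e, a)), cons(0, 0)))  →  k(pair(a, pair(e, pair(k(pair(a, cons(pair(0, e), pair(0, 0))), cons(a, e)), cons(0, e)))), k(cons(cons(0, e), cons(e, a)), cons(0, 0)))   [R5 at 1.2.1]
2. k(pair(a, pair(e, pair(k(pair(a, cons(pair(0, e), pair(0, 0))), cons(a, e)), cons(0, e)))), k(cons(cons(0, e), cons(e, a)), cons(0, 0)))  →  k(pair(a, pair(e, pair(cons(pair(0, e), pair(0, 0)), cons(0, e)))), k(cons(cons(0, e), cons(e, a)), cons(0, 0)))   [R5 at 1.2.2.1]
3. k(pair(a, pair(e, pair(cons(pair(0, e), pair(0, 0)), cons(0, e)))), k(cons(cons(0, e), cons(e, a)), cons(0, 0)))  →  k(pair(a, pair(e, pair(cons(pair(0, e), pair(0, 0)), cons(0, e)))), cons(cons(0, 0), e))   [R1 at 2]
4. k(pair(a, pair(e, pair(cons(pair(0, e), pair(0, 0)), cons(0, e)))), cons(cons(0, 0), e))  →  pair(e, pair(cons(pair(0, e), pair(0, 0)), cons(0, e)))   [R5 at ε]

pair(e, pair(cons(pair(0, e), pair(0, 0)), cons(0, e)))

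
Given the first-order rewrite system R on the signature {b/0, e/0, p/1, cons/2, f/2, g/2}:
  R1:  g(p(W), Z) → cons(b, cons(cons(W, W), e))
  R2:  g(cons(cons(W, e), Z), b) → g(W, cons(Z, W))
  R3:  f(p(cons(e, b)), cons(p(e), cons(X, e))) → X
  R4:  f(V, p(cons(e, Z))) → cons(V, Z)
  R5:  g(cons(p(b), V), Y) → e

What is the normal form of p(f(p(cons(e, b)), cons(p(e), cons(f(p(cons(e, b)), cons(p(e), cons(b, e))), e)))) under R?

p(b)

1. p(f(p(cons(e, b)), cons(p(e), cons(f(p(cons(e, b)), cons(p(e), cons(b, e))), e))))  →  p(f(p(cons(e, b)), cons(p(e), cons(b, e))))   [R3 at 1]
2. p(f(p(cons(e, b)), cons(p(e), cons(b, e))))  →  p(b)   [R3 at 1]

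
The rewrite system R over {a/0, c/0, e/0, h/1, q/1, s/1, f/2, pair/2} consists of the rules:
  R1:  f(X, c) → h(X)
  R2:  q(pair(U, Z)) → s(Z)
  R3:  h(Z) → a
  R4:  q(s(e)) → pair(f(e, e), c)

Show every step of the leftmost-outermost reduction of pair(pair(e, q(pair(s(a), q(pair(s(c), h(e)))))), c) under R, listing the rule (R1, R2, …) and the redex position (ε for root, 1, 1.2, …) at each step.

1. pair(pair(e, q(pair(s(a), q(pair(s(c), h(e)))))), c)  →  pair(pair(e, s(q(pair(s(c), h(e))))), c)   [R2 at 1.2]
2. pair(pair(e, s(q(pair(s(c), h(e))))), c)  →  pair(pair(e, s(s(h(e)))), c)   [R2 at 1.2.1]
3. pair(pair(e, s(s(h(e)))), c)  →  pair(pair(e, s(s(a))), c)   [R3 at 1.2.1.1]

pair(pair(e, s(s(a))), c)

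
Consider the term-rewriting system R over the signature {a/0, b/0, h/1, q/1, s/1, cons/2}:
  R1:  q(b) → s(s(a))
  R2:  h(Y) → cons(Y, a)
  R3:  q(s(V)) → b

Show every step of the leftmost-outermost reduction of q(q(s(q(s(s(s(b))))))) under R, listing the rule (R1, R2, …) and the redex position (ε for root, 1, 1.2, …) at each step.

s(s(a))

1. q(q(s(q(s(s(s(b)))))))  →  q(b)   [R3 at 1]
2. q(b)  →  s(s(a))   [R1 at ε]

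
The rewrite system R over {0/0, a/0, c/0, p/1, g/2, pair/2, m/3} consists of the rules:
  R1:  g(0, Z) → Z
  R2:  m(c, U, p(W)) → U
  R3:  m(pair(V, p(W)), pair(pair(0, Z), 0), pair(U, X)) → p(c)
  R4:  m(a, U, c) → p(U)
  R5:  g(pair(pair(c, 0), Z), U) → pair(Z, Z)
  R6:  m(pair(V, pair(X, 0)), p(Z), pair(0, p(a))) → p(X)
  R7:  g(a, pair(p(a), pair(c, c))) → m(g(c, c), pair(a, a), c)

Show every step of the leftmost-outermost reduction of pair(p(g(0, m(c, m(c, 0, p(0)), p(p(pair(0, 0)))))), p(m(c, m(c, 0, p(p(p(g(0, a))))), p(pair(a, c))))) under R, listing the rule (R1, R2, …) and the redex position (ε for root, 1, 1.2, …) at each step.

1. pair(p(g(0, m(c, m(c, 0, p(0)), p(p(pair(0, 0)))))), p(m(c, m(c, 0, p(p(p(g(0, a))))), p(pair(a, c)))))  →  pair(p(m(c, m(c, 0, p(0)), p(p(pair(0, 0))))), p(m(c, m(c, 0, p(p(p(g(0, a))))), p(pair(a, c)))))   [R1 at 1.1]
2. pair(p(m(c, m(c, 0, p(0)), p(p(pair(0, 0))))), p(m(c, m(c, 0, p(p(p(g(0, a))))), p(pair(a, c)))))  →  pair(p(m(c, 0, p(0))), p(m(c, m(c, 0, p(p(p(g(0, a))))), p(pair(a, c)))))   [R2 at 1.1]
3. pair(p(m(c, 0, p(0))), p(m(c, m(c, 0, p(p(p(g(0, a))))), p(pair(a, c)))))  →  pair(p(0), p(m(c, m(c, 0, p(p(p(g(0, a))))), p(pair(a, c)))))   [R2 at 1.1]
4. pair(p(0), p(m(c, m(c, 0, p(p(p(g(0, a))))), p(pair(a, c)))))  →  pair(p(0), p(m(c, 0, p(p(p(g(0, a)))))))   [R2 at 2.1]
5. pair(p(0), p(m(c, 0, p(p(p(g(0, a)))))))  →  pair(p(0), p(0))   [R2 at 2.1]

pair(p(0), p(0))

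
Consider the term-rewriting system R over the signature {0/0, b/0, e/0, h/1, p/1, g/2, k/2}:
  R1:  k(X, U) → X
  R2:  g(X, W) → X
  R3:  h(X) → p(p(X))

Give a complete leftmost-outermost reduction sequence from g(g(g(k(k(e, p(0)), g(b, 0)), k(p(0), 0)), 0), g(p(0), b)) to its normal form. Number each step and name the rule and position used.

1. g(g(g(k(k(e, p(0)), g(b, 0)), k(p(0), 0)), 0), g(p(0), b))  →  g(g(k(k(e, p(0)), g(b, 0)), k(p(0), 0)), 0)   [R2 at ε]
2. g(g(k(k(e, p(0)), g(b, 0)), k(p(0), 0)), 0)  →  g(k(k(e, p(0)), g(b, 0)), k(p(0), 0))   [R2 at ε]
3. g(k(k(e, p(0)), g(b, 0)), k(p(0), 0))  →  k(k(e, p(0)), g(b, 0))   [R2 at ε]
4. k(k(e, p(0)), g(b, 0))  →  k(e, p(0))   [R1 at ε]
5. k(e, p(0))  →  e   [R1 at ε]

e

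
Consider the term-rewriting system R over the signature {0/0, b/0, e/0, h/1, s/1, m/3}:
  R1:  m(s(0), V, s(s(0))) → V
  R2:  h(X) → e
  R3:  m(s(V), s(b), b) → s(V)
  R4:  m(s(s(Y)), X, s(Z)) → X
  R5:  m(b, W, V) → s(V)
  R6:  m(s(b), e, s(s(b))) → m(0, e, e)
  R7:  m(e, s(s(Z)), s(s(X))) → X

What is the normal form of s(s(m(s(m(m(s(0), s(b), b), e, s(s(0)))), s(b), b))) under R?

1. s(s(m(s(m(m(s(0), s(b), b), e, s(s(0)))), s(b), b)))  →  s(s(s(m(m(s(0), s(b), b), e, s(s(0))))))   [R3 at 1.1]
2. s(s(s(m(m(s(0), s(b), b), e, s(s(0))))))  →  s(s(s(m(s(0), e, s(s(0))))))   [R3 at 1.1.1.1]
3. s(s(s(m(s(0), e, s(s(0))))))  →  s(s(s(e)))   [R1 at 1.1.1]

s(s(s(e)))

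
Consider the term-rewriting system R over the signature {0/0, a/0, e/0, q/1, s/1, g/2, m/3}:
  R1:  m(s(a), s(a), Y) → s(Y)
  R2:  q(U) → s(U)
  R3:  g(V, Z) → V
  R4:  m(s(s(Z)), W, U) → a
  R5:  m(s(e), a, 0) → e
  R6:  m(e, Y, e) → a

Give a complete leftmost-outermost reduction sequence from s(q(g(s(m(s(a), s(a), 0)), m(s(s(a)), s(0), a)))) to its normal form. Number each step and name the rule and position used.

s(s(s(s(0))))

1. s(q(g(s(m(s(a), s(a), 0)), m(s(s(a)), s(0), a))))  →  s(s(g(s(m(s(a), s(a), 0)), m(s(s(a)), s(0), a))))   [R2 at 1]
2. s(s(g(s(m(s(a), s(a), 0)), m(s(s(a)), s(0), a))))  →  s(s(s(m(s(a), s(a), 0))))   [R3 at 1.1]
3. s(s(s(m(s(a), s(a), 0))))  →  s(s(s(s(0))))   [R1 at 1.1.1]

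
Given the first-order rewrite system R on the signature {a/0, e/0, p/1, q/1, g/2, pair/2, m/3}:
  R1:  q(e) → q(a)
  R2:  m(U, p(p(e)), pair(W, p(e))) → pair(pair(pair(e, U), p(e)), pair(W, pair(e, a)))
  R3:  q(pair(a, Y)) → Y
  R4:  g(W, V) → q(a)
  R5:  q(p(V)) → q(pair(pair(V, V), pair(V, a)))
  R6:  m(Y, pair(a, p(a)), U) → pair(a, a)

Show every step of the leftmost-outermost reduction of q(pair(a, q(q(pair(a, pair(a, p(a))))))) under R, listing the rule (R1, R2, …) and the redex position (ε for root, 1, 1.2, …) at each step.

1. q(pair(a, q(q(pair(a, pair(a, p(a)))))))  →  q(q(pair(a, pair(a, p(a)))))   [R3 at ε]
2. q(q(pair(a, pair(a, p(a)))))  →  q(pair(a, p(a)))   [R3 at 1]
3. q(pair(a, p(a)))  →  p(a)   [R3 at ε]

p(a)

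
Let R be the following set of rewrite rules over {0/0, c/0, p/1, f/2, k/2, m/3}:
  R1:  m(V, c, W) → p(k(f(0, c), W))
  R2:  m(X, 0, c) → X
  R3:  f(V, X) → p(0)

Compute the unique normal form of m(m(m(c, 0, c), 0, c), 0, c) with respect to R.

1. m(m(m(c, 0, c), 0, c), 0, c)  →  m(m(c, 0, c), 0, c)   [R2 at ε]
2. m(m(c, 0, c), 0, c)  →  m(c, 0, c)   [R2 at ε]
3. m(c, 0, c)  →  c   [R2 at ε]

c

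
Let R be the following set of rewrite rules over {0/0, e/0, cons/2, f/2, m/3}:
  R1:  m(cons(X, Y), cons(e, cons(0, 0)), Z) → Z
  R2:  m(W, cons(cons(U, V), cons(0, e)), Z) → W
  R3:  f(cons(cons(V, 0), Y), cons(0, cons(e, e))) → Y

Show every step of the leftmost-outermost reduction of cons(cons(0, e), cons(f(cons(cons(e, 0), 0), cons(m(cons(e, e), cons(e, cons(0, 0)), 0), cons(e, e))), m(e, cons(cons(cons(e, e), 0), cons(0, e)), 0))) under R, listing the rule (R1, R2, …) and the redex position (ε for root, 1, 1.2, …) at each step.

1. cons(cons(0, e), cons(f(cons(cons(e, 0), 0), cons(m(cons(e, e), cons(e, cons(0, 0)), 0), cons(e, e))), m(e, cons(cons(cons(e, e), 0), cons(0, e)), 0)))  →  cons(cons(0, e), cons(f(cons(cons(e, 0), 0), cons(0, cons(e, e))), m(e, cons(cons(cons(e, e), 0), cons(0, e)), 0)))   [R1 at 2.1.2.1]
2. cons(cons(0, e), cons(f(cons(cons(e, 0), 0), cons(0, cons(e, e))), m(e, cons(cons(cons(e, e), 0), cons(0, e)), 0)))  →  cons(cons(0, e), cons(0, m(e, cons(cons(cons(e, e), 0), cons(0, e)), 0)))   [R3 at 2.1]
3. cons(cons(0, e), cons(0, m(e, cons(cons(cons(e, e), 0), cons(0, e)), 0)))  →  cons(cons(0, e), cons(0, e))   [R2 at 2.2]

cons(cons(0, e), cons(0, e))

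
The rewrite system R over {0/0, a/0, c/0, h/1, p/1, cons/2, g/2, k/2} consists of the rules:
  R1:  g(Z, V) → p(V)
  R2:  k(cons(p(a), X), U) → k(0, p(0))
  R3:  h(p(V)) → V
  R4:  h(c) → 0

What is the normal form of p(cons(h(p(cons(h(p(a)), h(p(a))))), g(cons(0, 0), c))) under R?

1. p(cons(h(p(cons(h(p(a)), h(p(a))))), g(cons(0, 0), c)))  →  p(cons(cons(h(p(a)), h(p(a))), g(cons(0, 0), c)))   [R3 at 1.1]
2. p(cons(cons(h(p(a)), h(p(a))), g(cons(0, 0), c)))  →  p(cons(cons(a, h(p(a))), g(cons(0, 0), c)))   [R3 at 1.1.1]
3. p(cons(cons(a, h(p(a))), g(cons(0, 0), c)))  →  p(cons(cons(a, a), g(cons(0, 0), c)))   [R3 at 1.1.2]
4. p(cons(cons(a, a), g(cons(0, 0), c)))  →  p(cons(cons(a, a), p(c)))   [R1 at 1.2]

p(cons(cons(a, a), p(c)))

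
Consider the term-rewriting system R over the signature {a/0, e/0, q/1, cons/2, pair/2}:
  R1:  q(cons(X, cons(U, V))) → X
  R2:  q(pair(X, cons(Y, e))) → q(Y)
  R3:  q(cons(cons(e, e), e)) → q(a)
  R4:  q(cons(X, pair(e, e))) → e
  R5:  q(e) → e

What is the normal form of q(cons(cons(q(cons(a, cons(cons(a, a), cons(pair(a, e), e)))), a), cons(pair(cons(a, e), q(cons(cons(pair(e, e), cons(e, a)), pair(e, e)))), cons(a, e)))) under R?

cons(a, a)

1. q(cons(cons(q(cons(a, cons(cons(a, a), cons(pair(a, e), e)))), a), cons(pair(cons(a, e), q(cons(cons(pair(e, e), cons(e, a)), pair(e, e)))), cons(a, e))))  →  cons(q(cons(a, cons(cons(a, a), cons(pair(a, e), e)))), a)   [R1 at ε]
2. cons(q(cons(a, cons(cons(a, a), cons(pair(a, e), e)))), a)  →  cons(a, a)   [R1 at 1]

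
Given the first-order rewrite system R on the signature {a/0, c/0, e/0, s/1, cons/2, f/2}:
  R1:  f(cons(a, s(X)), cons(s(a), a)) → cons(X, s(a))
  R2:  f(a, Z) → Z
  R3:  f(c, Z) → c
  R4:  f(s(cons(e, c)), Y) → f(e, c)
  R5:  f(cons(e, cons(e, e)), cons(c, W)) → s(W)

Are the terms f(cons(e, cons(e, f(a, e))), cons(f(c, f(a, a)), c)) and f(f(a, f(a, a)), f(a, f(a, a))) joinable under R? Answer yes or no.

no — NF(t₁) = s(c), NF(t₂) = a

Reduce t₁ = f(cons(e, cons(e, f(a, e))), cons(f(c, f(a, a)), c)):
1. f(cons(e, cons(e, f(a, e))), cons(f(c, f(a, a)), c))  →  f(cons(e, cons(e, e)), cons(f(c, f(a, a)), c))   [R2 at 1.2.2]
2. f(cons(e, cons(e, e)), cons(f(c, f(a, a)), c))  →  f(cons(e, cons(e, e)), cons(c, c))   [R3 at 2.1]
3. f(cons(e, cons(e, e)), cons(c, c))  →  s(c)   [R5 at ε]

Reduce t₂ = f(f(a, f(a, a)), f(a, f(a, a))):
1. f(f(a, f(a, a)), f(a, f(a, a)))  →  f(f(a, a), f(a, f(a, a)))   [R2 at 1]
2. f(f(a, a), f(a, f(a, a)))  →  f(a, f(a, f(a, a)))   [R2 at 1]
3. f(a, f(a, f(a, a)))  →  f(a, f(a, a))   [R2 at ε]
4. f(a, f(a, a))  →  f(a, a)   [R2 at ε]
5. f(a, a)  →  a   [R2 at ε]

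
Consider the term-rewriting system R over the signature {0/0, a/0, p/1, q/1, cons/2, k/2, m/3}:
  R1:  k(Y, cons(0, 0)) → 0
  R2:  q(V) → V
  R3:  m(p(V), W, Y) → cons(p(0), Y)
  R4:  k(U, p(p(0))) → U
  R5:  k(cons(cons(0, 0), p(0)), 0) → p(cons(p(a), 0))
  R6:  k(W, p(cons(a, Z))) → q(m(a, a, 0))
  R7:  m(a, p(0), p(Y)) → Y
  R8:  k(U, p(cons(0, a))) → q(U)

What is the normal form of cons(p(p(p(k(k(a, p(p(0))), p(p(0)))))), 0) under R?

1. cons(p(p(p(k(k(a, p(p(0))), p(p(0)))))), 0)  →  cons(p(p(p(k(a, p(p(0)))))), 0)   [R4 at 1.1.1.1]
2. cons(p(p(p(k(a, p(p(0)))))), 0)  →  cons(p(p(p(a))), 0)   [R4 at 1.1.1.1]

cons(p(p(p(a))), 0)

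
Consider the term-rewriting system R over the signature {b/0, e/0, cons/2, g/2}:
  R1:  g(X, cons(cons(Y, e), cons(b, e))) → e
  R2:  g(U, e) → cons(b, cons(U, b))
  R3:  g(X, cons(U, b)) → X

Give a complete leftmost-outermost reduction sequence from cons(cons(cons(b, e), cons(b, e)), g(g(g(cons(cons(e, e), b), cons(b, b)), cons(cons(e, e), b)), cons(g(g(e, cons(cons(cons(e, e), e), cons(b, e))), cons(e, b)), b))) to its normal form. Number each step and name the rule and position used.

cons(cons(cons(b, e), cons(b, e)), cons(cons(e, e), b))

1. cons(cons(cons(b, e), cons(b, e)), g(g(g(cons(cons(e, e), b), cons(b, b)), cons(cons(e, e), b)), cons(g(g(e, cons(cons(cons(e, e), e), cons(b, e))), cons(e, b)), b)))  →  cons(cons(cons(b, e), cons(b, e)), g(g(cons(cons(e, e), b), cons(b, b)), cons(cons(e, e), b)))   [R3 at 2]
2. cons(cons(cons(b, e), cons(b, e)), g(g(cons(cons(e, e), b), cons(b, b)), cons(cons(e, e), b)))  →  cons(cons(cons(b, e), cons(b, e)), g(cons(cons(e, e), b), cons(b, b)))   [R3 at 2]
3. cons(cons(cons(b, e), cons(b, e)), g(cons(cons(e, e), b), cons(b, b)))  →  cons(cons(cons(b, e), cons(b, e)), cons(cons(e, e), b))   [R3 at 2]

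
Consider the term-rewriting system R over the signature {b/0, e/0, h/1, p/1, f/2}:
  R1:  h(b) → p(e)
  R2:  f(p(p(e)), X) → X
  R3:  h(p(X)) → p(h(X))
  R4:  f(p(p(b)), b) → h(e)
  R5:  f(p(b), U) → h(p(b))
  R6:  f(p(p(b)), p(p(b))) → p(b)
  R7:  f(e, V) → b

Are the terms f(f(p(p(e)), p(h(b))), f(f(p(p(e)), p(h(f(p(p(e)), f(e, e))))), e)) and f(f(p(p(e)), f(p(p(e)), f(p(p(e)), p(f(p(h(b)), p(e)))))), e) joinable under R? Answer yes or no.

yes — NF(t₁) = e, NF(t₂) = e

Reduce t₁ = f(f(p(p(e)), p(h(b))), f(f(p(p(e)), p(h(f(p(p(e)), f(e, e))))), e)):
1. f(f(p(p(e)), p(h(b))), f(f(p(p(e)), p(h(f(p(p(e)), f(e, e))))), e))  →  f(p(h(b)), f(f(p(p(e)), p(h(f(p(p(e)), f(e, e))))), e))   [R2 at 1]
2. f(p(h(b)), f(f(p(p(e)), p(h(f(p(p(e)), f(e, e))))), e))  →  f(p(p(e)), f(f(p(p(e)), p(h(f(p(p(e)), f(e, e))))), e))   [R1 at 1.1]
3. f(p(p(e)), f(f(p(p(e)), p(h(f(p(p(e)), f(e, e))))), e))  →  f(f(p(p(e)), p(h(f(p(p(e)), f(e, e))))), e)   [R2 at ε]
4. f(f(p(p(e)), p(h(f(p(p(e)), f(e, e))))), e)  →  f(p(h(f(p(p(e)), f(e, e)))), e)   [R2 at 1]
5. f(p(h(f(p(p(e)), f(e, e)))), e)  →  f(p(h(f(e, e))), e)   [R2 at 1.1.1]
6. f(p(h(f(e, e))), e)  →  f(p(h(b)), e)   [R7 at 1.1.1]
7. f(p(h(b)), e)  →  f(p(p(e)), e)   [R1 at 1.1]
8. f(p(p(e)), e)  →  e   [R2 at ε]

Reduce t₂ = f(f(p(p(e)), f(p(p(e)), f(p(p(e)), p(f(p(h(b)), p(e)))))), e):
1. f(f(p(p(e)), f(p(p(e)), f(p(p(e)), p(f(p(h(b)), p(e)))))), e)  →  f(f(p(p(e)), f(p(p(e)), p(f(p(h(b)), p(e))))), e)   [R2 at 1]
2. f(f(p(p(e)), f(p(p(e)), p(f(p(h(b)), p(e))))), e)  →  f(f(p(p(e)), p(f(p(h(b)), p(e)))), e)   [R2 at 1]
3. f(f(p(p(e)), p(f(p(h(b)), p(e)))), e)  →  f(p(f(p(h(b)), p(e))), e)   [R2 at 1]
4. f(p(f(p(h(b)), p(e))), e)  →  f(p(f(p(p(e)), p(e))), e)   [R1 at 1.1.1.1]
5. f(p(f(p(p(e)), p(e))), e)  →  f(p(p(e)), e)   [R2 at 1.1]
6. f(p(p(e)), e)  →  e   [R2 at ε]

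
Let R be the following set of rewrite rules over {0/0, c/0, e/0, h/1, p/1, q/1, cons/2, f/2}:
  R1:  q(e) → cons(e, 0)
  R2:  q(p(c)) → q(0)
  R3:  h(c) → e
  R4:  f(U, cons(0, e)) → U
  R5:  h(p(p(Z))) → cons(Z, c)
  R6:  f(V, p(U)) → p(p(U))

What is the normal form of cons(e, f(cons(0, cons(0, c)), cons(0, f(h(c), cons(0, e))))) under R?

1. cons(e, f(cons(0, cons(0, c)), cons(0, f(h(c), cons(0, e)))))  →  cons(e, f(cons(0, cons(0, c)), cons(0, h(c))))   [R4 at 2.2.2]
2. cons(e, f(cons(0, cons(0, c)), cons(0, h(c))))  →  cons(e, f(cons(0, cons(0, c)), cons(0, e)))   [R3 at 2.2.2]
3. cons(e, f(cons(0, cons(0, c)), cons(0, e)))  →  cons(e, cons(0, cons(0, c)))   [R4 at 2]

cons(e, cons(0, cons(0, c)))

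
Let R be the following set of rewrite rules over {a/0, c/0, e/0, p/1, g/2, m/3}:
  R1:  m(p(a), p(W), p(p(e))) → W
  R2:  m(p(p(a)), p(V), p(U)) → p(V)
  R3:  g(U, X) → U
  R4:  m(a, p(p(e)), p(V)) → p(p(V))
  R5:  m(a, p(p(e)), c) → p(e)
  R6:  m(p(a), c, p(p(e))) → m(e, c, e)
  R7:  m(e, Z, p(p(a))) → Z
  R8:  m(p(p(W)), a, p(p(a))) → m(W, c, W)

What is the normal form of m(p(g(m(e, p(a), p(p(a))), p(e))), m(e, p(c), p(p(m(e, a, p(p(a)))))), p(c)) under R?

1. m(p(g(m(e, p(a), p(p(a))), p(e))), m(e, p(c), p(p(m(e, a, p(p(a)))))), p(c))  →  m(p(m(e, p(a), p(p(a)))), m(e, p(c), p(p(m(e, a, p(p(a)))))), p(c))   [R3 at 1.1]
2. m(p(m(e, p(a), p(p(a)))), m(e, p(c), p(p(m(e, a, p(p(a)))))), p(c))  →  m(p(p(a)), m(e, p(c), p(p(m(e, a, p(p(a)))))), p(c))   [R7 at 1.1]
3. m(p(p(a)), m(e, p(c), p(p(m(e, a, p(p(a)))))), p(c))  →  m(p(p(a)), m(e, p(c), p(p(a))), p(c))   [R7 at 2.3.1.1]
4. m(p(p(a)), m(e, p(c), p(p(a))), p(c))  →  m(p(p(a)), p(c), p(c))   [R7 at 2]
5. m(p(p(a)), p(c), p(c))  →  p(c)   [R2 at ε]

p(c)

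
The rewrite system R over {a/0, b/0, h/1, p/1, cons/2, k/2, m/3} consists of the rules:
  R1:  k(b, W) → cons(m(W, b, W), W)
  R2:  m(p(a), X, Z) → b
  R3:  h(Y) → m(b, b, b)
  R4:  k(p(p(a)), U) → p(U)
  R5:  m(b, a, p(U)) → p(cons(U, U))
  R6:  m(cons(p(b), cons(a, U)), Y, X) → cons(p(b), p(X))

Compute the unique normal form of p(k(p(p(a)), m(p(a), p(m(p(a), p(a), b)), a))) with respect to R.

p(p(b))

1. p(k(p(p(a)), m(p(a), p(m(p(a), p(a), b)), a)))  →  p(p(m(p(a), p(m(p(a), p(a), b)), a)))   [R4 at 1]
2. p(p(m(p(a), p(m(p(a), p(a), b)), a)))  →  p(p(b))   [R2 at 1.1]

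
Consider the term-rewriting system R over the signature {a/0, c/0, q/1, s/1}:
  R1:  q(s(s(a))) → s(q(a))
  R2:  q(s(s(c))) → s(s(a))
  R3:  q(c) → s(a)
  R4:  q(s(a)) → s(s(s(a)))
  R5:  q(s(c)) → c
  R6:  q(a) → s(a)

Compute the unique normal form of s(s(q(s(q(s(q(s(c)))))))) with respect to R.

s(s(c))

1. s(s(q(s(q(s(q(s(c))))))))  →  s(s(q(s(q(s(c))))))   [R5 at 1.1.1.1.1.1]
2. s(s(q(s(q(s(c))))))  →  s(s(q(s(c))))   [R5 at 1.1.1.1]
3. s(s(q(s(c))))  →  s(s(c))   [R5 at 1.1]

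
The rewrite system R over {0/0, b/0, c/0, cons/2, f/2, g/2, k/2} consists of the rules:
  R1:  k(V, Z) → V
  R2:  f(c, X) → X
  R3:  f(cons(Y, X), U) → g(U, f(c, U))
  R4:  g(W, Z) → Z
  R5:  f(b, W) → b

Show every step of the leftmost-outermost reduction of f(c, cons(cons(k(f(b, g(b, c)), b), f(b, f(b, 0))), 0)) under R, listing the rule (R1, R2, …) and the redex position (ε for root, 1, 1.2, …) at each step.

cons(cons(b, b), 0)

1. f(c, cons(cons(k(f(b, g(b, c)), b), f(b, f(b, 0))), 0))  →  cons(cons(k(f(b, g(b, c)), b), f(b, f(b, 0))), 0)   [R2 at ε]
2. cons(cons(k(f(b, g(b, c)), b), f(b, f(b, 0))), 0)  →  cons(cons(f(b, g(b, c)), f(b, f(b, 0))), 0)   [R1 at 1.1]
3. cons(cons(f(b, g(b, c)), f(b, f(b, 0))), 0)  →  cons(cons(b, f(b, f(b, 0))), 0)   [R5 at 1.1]
4. cons(cons(b, f(b, f(b, 0))), 0)  →  cons(cons(b, b), 0)   [R5 at 1.2]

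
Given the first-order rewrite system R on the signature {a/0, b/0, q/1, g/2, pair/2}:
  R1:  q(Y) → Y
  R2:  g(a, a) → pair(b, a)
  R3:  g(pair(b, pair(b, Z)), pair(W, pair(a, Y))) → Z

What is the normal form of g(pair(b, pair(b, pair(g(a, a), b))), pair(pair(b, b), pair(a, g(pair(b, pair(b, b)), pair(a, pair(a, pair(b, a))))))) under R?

pair(pair(b, a), b)

1. g(pair(b, pair(b, pair(g(a, a), b))), pair(pair(b, b), pair(a, g(pair(b, pair(b, b)), pair(a, pair(a, pair(b, a)))))))  →  pair(g(a, a), b)   [R3 at ε]
2. pair(g(a, a), b)  →  pair(pair(b, a), b)   [R2 at 1]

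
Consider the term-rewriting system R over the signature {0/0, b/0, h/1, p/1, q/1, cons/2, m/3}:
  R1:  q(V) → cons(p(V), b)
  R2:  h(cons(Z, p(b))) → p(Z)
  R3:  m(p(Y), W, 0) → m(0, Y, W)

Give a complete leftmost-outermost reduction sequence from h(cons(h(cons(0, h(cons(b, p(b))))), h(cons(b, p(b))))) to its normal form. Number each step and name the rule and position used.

1. h(cons(h(cons(0, h(cons(b, p(b))))), h(cons(b, p(b)))))  →  h(cons(h(cons(0, p(b))), h(cons(b, p(b)))))   [R2 at 1.1.1.2]
2. h(cons(h(cons(0, p(b))), h(cons(b, p(b)))))  →  h(cons(p(0), h(cons(b, p(b)))))   [R2 at 1.1]
3. h(cons(p(0), h(cons(b, p(b)))))  →  h(cons(p(0), p(b)))   [R2 at 1.2]
4. h(cons(p(0), p(b)))  →  p(p(0))   [R2 at ε]

p(p(0))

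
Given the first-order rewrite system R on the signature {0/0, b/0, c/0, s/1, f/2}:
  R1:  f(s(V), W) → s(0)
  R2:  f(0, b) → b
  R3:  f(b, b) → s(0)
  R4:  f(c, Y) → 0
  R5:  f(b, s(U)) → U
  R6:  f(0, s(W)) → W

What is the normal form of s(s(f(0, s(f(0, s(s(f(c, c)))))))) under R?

s(s(s(0)))

1. s(s(f(0, s(f(0, s(s(f(c, c))))))))  →  s(s(f(0, s(s(f(c, c))))))   [R6 at 1.1]
2. s(s(f(0, s(s(f(c, c))))))  →  s(s(s(f(c, c))))   [R6 at 1.1]
3. s(s(s(f(c, c))))  →  s(s(s(0)))   [R4 at 1.1.1]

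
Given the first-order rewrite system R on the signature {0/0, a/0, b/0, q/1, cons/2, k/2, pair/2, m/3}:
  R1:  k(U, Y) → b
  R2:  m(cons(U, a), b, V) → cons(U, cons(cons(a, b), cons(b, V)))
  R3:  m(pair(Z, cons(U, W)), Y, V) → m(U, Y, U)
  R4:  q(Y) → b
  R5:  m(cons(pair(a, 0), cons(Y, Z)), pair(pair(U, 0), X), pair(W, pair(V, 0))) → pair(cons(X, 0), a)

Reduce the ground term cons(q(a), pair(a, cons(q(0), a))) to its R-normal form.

1. cons(q(a), pair(a, cons(q(0), a)))  →  cons(b, pair(a, cons(q(0), a)))   [R4 at 1]
2. cons(b, pair(a, cons(q(0), a)))  →  cons(b, pair(a, cons(b, a)))   [R4 at 2.2.1]

cons(b, pair(a, cons(b, a)))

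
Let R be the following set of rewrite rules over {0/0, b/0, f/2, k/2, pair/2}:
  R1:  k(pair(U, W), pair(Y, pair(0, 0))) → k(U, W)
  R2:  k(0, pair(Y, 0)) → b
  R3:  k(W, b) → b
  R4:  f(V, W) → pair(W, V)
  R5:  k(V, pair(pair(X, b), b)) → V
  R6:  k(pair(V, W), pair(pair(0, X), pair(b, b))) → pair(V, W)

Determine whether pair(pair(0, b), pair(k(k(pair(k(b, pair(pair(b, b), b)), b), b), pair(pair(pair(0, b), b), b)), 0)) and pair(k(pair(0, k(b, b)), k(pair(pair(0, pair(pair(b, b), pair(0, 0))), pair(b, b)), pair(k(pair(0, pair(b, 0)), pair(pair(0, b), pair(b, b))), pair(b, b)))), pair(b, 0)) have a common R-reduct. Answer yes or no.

Reduce t₁ = pair(pair(0, b), pair(k(k(pair(k(b, pair(pair(b, b), b)), b), b), pair(pair(pair(0, b), b), b)), 0)):
1. pair(pair(0, b), pair(k(k(pair(k(b, pair(pair(b, b), b)), b), b), pair(pair(pair(0, b), b), b)), 0))  →  pair(pair(0, b), pair(k(pair(k(b, pair(pair(b, b), b)), b), b), 0))   [R5 at 2.1]
2. pair(pair(0, b), pair(k(pair(k(b, pair(pair(b, b), b)), b), b), 0))  →  pair(pair(0, b), pair(b, 0))   [R3 at 2.1]

Reduce t₂ = pair(k(pair(0, k(b, b)), k(pair(pair(0, pair(pair(b, b), pair(0, 0))), pair(b, b)), pair(k(pair(0, pair(b, 0)), pair(pair(0, b), pair(b, b))), pair(b, b)))), pair(b, 0)):
1. pair(k(pair(0, k(b, b)), k(pair(pair(0, pair(pair(b, b), pair(0, 0))), pair(b, b)), pair(k(pair(0, pair(b, 0)), pair(pair(0, b), pair(b, b))), pair(b, b)))), pair(b, 0))  →  pair(k(pair(0, b), k(pair(pair(0, pair(pair(b, b), pair(0, 0))), pair(b, b)), pair(k(pair(0, pair(b, 0)), pair(pair(0, b), pair(b, b))), pair(b, b)))), pair(b, 0))   [R3 at 1.1.2]
2. pair(k(pair(0, b), k(pair(pair(0, pair(pair(b, b), pair(0, 0))), pair(b, b)), pair(k(pair(0, pair(b, 0)), pair(pair(0, b), pair(b, b))), pair(b, b)))), pair(b, 0))  →  pair(k(pair(0, b), k(pair(pair(0, pair(pair(b, b), pair(0, 0))), pair(b, b)), pair(pair(0, pair(b, 0)), pair(b, b)))), pair(b, 0))   [R6 at 1.2.2.1]
3. pair(k(pair(0, b), k(pair(pair(0, pair(pair(b, b), pair(0, 0))), pair(b, b)), pair(pair(0, pair(b, 0)), pair(b, b)))), pair(b, 0))  →  pair(k(pair(0, b), pair(pair(0, pair(pair(b, b), pair(0, 0))), pair(b, b))), pair(b, 0))   [R6 at 1.2]
4. pair(k(pair(0, b), pair(pair(0, pair(pair(b, b), pair(0, 0))), pair(b, b))), pair(b, 0))  →  pair(pair(0, b), pair(b, 0))   [R6 at 1]

yes — NF(t₁) = pair(pair(0, b), pair(b, 0)), NF(t₂) = pair(pair(0, b), pair(b, 0))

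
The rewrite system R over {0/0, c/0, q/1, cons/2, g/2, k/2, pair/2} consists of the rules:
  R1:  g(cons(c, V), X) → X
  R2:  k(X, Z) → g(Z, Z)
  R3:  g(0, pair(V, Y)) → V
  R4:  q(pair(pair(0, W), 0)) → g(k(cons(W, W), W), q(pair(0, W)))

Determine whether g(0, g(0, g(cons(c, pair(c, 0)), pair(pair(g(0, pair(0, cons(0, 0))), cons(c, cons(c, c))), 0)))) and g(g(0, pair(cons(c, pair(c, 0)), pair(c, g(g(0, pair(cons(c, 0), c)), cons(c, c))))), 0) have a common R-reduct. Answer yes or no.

yes — NF(t₁) = 0, NF(t₂) = 0

Reduce t₁ = g(0, g(0, g(cons(c, pair(c, 0)), pair(pair(g(0, pair(0, cons(0, 0))), cons(c, cons(c, c))), 0)))):
1. g(0, g(0, g(cons(c, pair(c, 0)), pair(pair(g(0, pair(0, cons(0, 0))), cons(c, cons(c, c))), 0))))  →  g(0, g(0, pair(pair(g(0, pair(0, cons(0, 0))), cons(c, cons(c, c))), 0)))   [R1 at 2.2]
2. g(0, g(0, pair(pair(g(0, pair(0, cons(0, 0))), cons(c, cons(c, c))), 0)))  →  g(0, pair(g(0, pair(0, cons(0, 0))), cons(c, cons(c, c))))   [R3 at 2]
3. g(0, pair(g(0, pair(0, cons(0, 0))), cons(c, cons(c, c))))  →  g(0, pair(0, cons(0, 0)))   [R3 at ε]
4. g(0, pair(0, cons(0, 0)))  →  0   [R3 at ε]

Reduce t₂ = g(g(0, pair(cons(c, pair(c, 0)), pair(c, g(g(0, pair(cons(c, 0), c)), cons(c, c))))), 0):
1. g(g(0, pair(cons(c, pair(c, 0)), pair(c, g(g(0, pair(cons(c, 0), c)), cons(c, c))))), 0)  →  g(cons(c, pair(c, 0)), 0)   [R3 at 1]
2. g(cons(c, pair(c, 0)), 0)  →  0   [R1 at ε]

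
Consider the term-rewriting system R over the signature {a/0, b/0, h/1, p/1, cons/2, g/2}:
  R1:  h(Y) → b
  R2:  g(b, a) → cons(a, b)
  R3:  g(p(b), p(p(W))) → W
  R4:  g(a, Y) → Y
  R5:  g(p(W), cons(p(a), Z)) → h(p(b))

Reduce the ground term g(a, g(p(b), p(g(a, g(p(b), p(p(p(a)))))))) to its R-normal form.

a

1. g(a, g(p(b), p(g(a, g(p(b), p(p(p(a))))))))  →  g(p(b), p(g(a, g(p(b), p(p(p(a)))))))   [R4 at ε]
2. g(p(b), p(g(a, g(p(b), p(p(p(a)))))))  →  g(p(b), p(g(p(b), p(p(p(a))))))   [R4 at 2.1]
3. g(p(b), p(g(p(b), p(p(p(a))))))  →  g(p(b), p(p(a)))   [R3 at 2.1]
4. g(p(b), p(p(a)))  →  a   [R3 at ε]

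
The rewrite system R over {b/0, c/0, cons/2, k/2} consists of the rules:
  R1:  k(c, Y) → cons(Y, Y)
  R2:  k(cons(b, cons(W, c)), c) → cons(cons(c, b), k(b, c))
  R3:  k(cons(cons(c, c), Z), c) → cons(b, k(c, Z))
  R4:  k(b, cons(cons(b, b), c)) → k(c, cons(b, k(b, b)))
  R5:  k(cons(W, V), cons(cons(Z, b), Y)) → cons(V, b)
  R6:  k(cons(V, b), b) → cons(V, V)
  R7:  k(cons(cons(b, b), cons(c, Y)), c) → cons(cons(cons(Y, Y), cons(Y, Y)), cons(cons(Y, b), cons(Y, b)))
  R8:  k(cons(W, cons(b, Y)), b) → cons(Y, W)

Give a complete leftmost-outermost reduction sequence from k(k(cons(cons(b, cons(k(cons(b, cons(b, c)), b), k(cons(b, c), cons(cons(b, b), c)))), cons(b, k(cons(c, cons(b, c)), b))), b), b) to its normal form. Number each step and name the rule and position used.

1. k(k(cons(cons(b, cons(k(cons(b, cons(b, c)), b), k(cons(b, c), cons(cons(b, b), c)))), cons(b, k(cons(c, cons(b, c)), b))), b), b)  →  k(cons(k(cons(c, cons(b, c)), b), cons(b, cons(k(cons(b, cons(b, c)), b), k(cons(b, c), cons(cons(b, b), c))))), b)   [R8 at 1]
2. k(cons(k(cons(c, cons(b, c)), b), cons(b, cons(k(cons(b, cons(b, c)), b), k(cons(b, c), cons(cons(b, b), c))))), b)  →  cons(cons(k(cons(b, cons(b, c)), b), k(cons(b, c), cons(cons(b, b), c))), k(cons(c, cons(b, c)), b))   [R8 at ε]
3. cons(cons(k(cons(b, cons(b, c)), b), k(cons(b, c), cons(cons(b, b), c))), k(cons(c, cons(b, c)), b))  →  cons(cons(cons(c, b), k(cons(b, c), cons(cons(b, b), c))), k(cons(c, cons(b, c)), b))   [R8 at 1.1]
4. cons(cons(cons(c, b), k(cons(b, c), cons(cons(b, b), c))), k(cons(c, cons(b, c)), b))  →  cons(cons(cons(c, b), cons(c, b)), k(cons(c, cons(b, c)), b))   [R5 at 1.2]
5. cons(cons(cons(c, b), cons(c, b)), k(cons(c, cons(b, c)), b))  →  cons(cons(cons(c, b), cons(c, b)), cons(c, c))   [R8 at 2]

cons(cons(cons(c, b), cons(c, b)), cons(c, c))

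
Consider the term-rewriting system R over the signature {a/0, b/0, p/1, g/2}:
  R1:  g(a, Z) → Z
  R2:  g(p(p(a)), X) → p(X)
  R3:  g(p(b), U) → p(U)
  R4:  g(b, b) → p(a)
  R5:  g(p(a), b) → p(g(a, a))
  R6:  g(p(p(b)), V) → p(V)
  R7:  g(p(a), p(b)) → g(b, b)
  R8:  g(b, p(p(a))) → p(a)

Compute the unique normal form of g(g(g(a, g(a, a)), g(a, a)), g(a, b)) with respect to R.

b

1. g(g(g(a, g(a, a)), g(a, a)), g(a, b))  →  g(g(g(a, a), g(a, a)), g(a, b))   [R1 at 1.1]
2. g(g(g(a, a), g(a, a)), g(a, b))  →  g(g(a, g(a, a)), g(a, b))   [R1 at 1.1]
3. g(g(a, g(a, a)), g(a, b))  →  g(g(a, a), g(a, b))   [R1 at 1]
4. g(g(a, a), g(a, b))  →  g(a, g(a, b))   [R1 at 1]
5. g(a, g(a, b))  →  g(a, b)   [R1 at ε]
6. g(a, b)  →  b   [R1 at ε]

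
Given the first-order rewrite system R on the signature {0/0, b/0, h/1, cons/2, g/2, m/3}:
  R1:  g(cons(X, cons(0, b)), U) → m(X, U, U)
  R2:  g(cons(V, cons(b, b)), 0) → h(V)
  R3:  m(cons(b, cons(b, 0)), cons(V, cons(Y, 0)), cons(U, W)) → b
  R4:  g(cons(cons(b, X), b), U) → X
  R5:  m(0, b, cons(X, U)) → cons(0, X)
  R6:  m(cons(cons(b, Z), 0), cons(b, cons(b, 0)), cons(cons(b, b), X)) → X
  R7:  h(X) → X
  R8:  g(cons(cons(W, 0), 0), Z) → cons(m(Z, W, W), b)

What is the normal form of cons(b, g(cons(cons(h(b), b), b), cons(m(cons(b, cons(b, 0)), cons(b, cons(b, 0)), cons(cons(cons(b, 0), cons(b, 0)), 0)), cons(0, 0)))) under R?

1. cons(b, g(cons(cons(h(b), b), b), cons(m(cons(b, cons(b, 0)), cons(b, cons(b, 0)), cons(cons(cons(b, 0), cons(b, 0)), 0)), cons(0, 0))))  →  cons(b, g(cons(cons(b, b), b), cons(m(cons(b, cons(b, 0)), cons(b, cons(b, 0)), cons(cons(cons(b, 0), cons(b, 0)), 0)), cons(0, 0))))   [R7 at 2.1.1.1]
2. cons(b, g(cons(cons(b, b), b), cons(m(cons(b, cons(b, 0)), cons(b, cons(b, 0)), cons(cons(cons(b, 0), cons(b, 0)), 0)), cons(0, 0))))  →  cons(b, b)   [R4 at 2]

cons(b, b)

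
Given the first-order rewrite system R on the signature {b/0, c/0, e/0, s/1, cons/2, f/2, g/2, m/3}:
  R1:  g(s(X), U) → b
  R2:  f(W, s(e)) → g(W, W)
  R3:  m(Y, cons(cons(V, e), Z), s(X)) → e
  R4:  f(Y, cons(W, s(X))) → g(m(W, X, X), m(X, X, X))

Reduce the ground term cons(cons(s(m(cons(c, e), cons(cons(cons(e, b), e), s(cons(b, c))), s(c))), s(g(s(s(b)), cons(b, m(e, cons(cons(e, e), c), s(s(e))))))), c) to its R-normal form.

1. cons(cons(s(m(cons(c, e), cons(cons(cons(e, b), e), s(cons(b, c))), s(c))), s(g(s(s(b)), cons(b, m(e, cons(cons(e, e), c), s(s(e))))))), c)  →  cons(cons(s(e), s(g(s(s(b)), cons(b, m(e, cons(cons(e, e), c), s(s(e))))))), c)   [R3 at 1.1.1]
2. cons(cons(s(e), s(g(s(s(b)), cons(b, m(e, cons(cons(e, e), c), s(s(e))))))), c)  →  cons(cons(s(e), s(b)), c)   [R1 at 1.2.1]

cons(cons(s(e), s(b)), c)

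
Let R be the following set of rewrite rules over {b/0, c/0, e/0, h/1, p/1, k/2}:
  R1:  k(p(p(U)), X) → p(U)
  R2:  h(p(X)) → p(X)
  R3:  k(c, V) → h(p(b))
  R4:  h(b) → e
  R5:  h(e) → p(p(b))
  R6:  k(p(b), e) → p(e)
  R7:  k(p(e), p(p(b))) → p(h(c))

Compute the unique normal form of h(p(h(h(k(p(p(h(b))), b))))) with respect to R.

1. h(p(h(h(k(p(p(h(b))), b)))))  →  p(h(h(k(p(p(h(b))), b))))   [R2 at ε]
2. p(h(h(k(p(p(h(b))), b))))  →  p(h(h(p(h(b)))))   [R1 at 1.1.1]
3. p(h(h(p(h(b)))))  →  p(h(p(h(b))))   [R2 at 1.1]
4. p(h(p(h(b))))  →  p(p(h(b)))   [R2 at 1]
5. p(p(h(b)))  →  p(p(e))   [R4 at 1.1]

p(p(e))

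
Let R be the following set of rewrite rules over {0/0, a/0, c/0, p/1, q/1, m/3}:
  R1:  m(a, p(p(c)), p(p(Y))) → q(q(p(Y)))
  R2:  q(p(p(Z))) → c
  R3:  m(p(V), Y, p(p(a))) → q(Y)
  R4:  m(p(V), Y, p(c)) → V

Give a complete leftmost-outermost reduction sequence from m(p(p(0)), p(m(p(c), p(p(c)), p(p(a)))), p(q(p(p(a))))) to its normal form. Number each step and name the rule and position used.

p(0)

1. m(p(p(0)), p(m(p(c), p(p(c)), p(p(a)))), p(q(p(p(a)))))  →  m(p(p(0)), p(q(p(p(c)))), p(q(p(p(a)))))   [R3 at 2.1]
2. m(p(p(0)), p(q(p(p(c)))), p(q(p(p(a)))))  →  m(p(p(0)), p(c), p(q(p(p(a)))))   [R2 at 2.1]
3. m(p(p(0)), p(c), p(q(p(p(a)))))  →  m(p(p(0)), p(c), p(c))   [R2 at 3.1]
4. m(p(p(0)), p(c), p(c))  →  p(0)   [R4 at ε]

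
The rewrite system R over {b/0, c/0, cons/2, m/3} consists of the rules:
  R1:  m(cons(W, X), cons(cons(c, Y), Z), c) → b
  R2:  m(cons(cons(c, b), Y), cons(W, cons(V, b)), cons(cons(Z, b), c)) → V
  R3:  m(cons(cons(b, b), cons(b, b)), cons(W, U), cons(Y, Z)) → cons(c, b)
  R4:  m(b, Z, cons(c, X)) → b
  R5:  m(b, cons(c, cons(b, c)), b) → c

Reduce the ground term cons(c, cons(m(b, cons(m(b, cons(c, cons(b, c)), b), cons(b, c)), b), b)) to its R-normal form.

1. cons(c, cons(m(b, cons(m(b, cons(c, cons(b, c)), b), cons(b, c)), b), b))  →  cons(c, cons(m(b, cons(c, cons(b, c)), b), b))   [R5 at 2.1.2.1]
2. cons(c, cons(m(b, cons(c, cons(b, c)), b), b))  →  cons(c, cons(c, b))   [R5 at 2.1]

cons(c, cons(c, b))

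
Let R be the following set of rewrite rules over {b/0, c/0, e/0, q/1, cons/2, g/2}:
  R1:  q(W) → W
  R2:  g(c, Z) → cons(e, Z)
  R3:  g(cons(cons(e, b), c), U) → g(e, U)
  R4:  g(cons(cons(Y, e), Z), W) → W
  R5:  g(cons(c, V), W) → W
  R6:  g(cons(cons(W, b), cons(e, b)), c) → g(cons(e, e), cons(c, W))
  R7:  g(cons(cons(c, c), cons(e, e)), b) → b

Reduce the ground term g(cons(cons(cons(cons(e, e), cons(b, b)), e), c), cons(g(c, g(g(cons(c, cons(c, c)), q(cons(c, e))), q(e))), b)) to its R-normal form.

1. g(cons(cons(cons(cons(e, e), cons(b, b)), e), c), cons(g(c, g(g(cons(c, cons(c, c)), q(cons(c, e))), q(e))), b))  →  cons(g(c, g(g(cons(c, cons(c, c)), q(cons(c, e))), q(e))), b)   [R4 at ε]
2. cons(g(c, g(g(cons(c, cons(c, c)), q(cons(c, e))), q(e))), b)  →  cons(cons(e, g(g(cons(c, cons(c, c)), q(cons(c, e))), q(e))), b)   [R2 at 1]
3. cons(cons(e, g(g(cons(c, cons(c, c)), q(cons(c, e))), q(e))), b)  →  cons(cons(e, g(q(cons(c, e)), q(e))), b)   [R5 at 1.2.1]
4. cons(cons(e, g(q(cons(c, e)), q(e))), b)  →  cons(cons(e, g(cons(c, e), q(e))), b)   [R1 at 1.2.1]
5. cons(cons(e, g(cons(c, e), q(e))), b)  →  cons(cons(e, q(e)), b)   [R5 at 1.2]
6. cons(cons(e, q(e)), b)  →  cons(cons(e, e), b)   [R1 at 1.2]

cons(cons(e, e), b)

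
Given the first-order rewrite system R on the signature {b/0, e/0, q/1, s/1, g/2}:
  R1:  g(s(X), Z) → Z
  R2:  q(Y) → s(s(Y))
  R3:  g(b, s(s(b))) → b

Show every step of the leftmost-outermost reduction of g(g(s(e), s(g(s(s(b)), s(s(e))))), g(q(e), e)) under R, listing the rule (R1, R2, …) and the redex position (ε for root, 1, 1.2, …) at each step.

1. g(g(s(e), s(g(s(s(b)), s(s(e))))), g(q(e), e))  →  g(s(g(s(s(b)), s(s(e)))), g(q(e), e))   [R1 at 1]
2. g(s(g(s(s(b)), s(s(e)))), g(q(e), e))  →  g(q(e), e)   [R1 at ε]
3. g(q(e), e)  →  g(s(s(e)), e)   [R2 at 1]
4. g(s(s(e)), e)  →  e   [R1 at ε]

e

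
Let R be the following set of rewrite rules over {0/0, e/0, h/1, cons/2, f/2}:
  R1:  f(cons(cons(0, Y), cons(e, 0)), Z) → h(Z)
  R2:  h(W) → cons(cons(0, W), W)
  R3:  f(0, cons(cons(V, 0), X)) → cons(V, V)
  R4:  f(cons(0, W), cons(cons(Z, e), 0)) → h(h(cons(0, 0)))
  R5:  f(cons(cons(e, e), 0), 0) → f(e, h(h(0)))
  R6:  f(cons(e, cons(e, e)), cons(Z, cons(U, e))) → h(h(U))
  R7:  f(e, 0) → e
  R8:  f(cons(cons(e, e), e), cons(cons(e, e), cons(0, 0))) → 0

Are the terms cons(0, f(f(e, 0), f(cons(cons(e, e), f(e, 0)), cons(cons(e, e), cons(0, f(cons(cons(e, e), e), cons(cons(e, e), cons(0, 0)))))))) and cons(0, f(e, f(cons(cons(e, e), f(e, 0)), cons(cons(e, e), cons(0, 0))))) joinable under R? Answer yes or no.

Reduce t₁ = cons(0, f(f(e, 0), f(cons(cons(e, e), f(e, 0)), cons(cons(e, e), cons(0, f(cons(cons(e, e), e), cons(cons(e, e), cons(0, 0)))))))):
1. cons(0, f(f(e, 0), f(cons(cons(e, e), f(e, 0)), cons(cons(e, e), cons(0, f(cons(cons(e, e), e), cons(cons(e, e), cons(0, 0))))))))  →  cons(0, f(e, f(cons(cons(e, e), f(e, 0)), cons(cons(e, e), cons(0, f(cons(cons(e, e), e), cons(cons(e, e), cons(0, 0))))))))   [R7 at 2.1]
2. cons(0, f(e, f(cons(cons(e, e), f(e, 0)), cons(cons(e, e), cons(0, f(cons(cons(e, e), e), cons(cons(e, e), cons(0, 0))))))))  →  cons(0, f(e, f(cons(cons(e, e), e), cons(cons(e, e), cons(0, f(cons(cons(e, e), e), cons(cons(e, e), cons(0, 0))))))))   [R7 at 2.2.1.2]
3. cons(0, f(e, f(cons(cons(e, e), e), cons(cons(e, e), cons(0, f(cons(cons(e, e), e), cons(cons(e, e), cons(0, 0))))))))  →  cons(0, f(e, f(cons(cons(e, e), e), cons(cons(e, e), cons(0, 0)))))   [R8 at 2.2.2.2.2]
4. cons(0, f(e, f(cons(cons(e, e), e), cons(cons(e, e), cons(0, 0)))))  →  cons(0, f(e, 0))   [R8 at 2.2]
5. cons(0, f(e, 0))  →  cons(0, e)   [R7 at 2]

Reduce t₂ = cons(0, f(e, f(cons(cons(e, e), f(e, 0)), cons(cons(e, e), cons(0, 0))))):
1. cons(0, f(e, f(cons(cons(e, e), f(e, 0)), cons(cons(e, e), cons(0, 0)))))  →  cons(0, f(e, f(cons(cons(e, e), e), cons(cons(e, e), cons(0, 0)))))   [R7 at 2.2.1.2]
2. cons(0, f(e, f(cons(cons(e, e), e), cons(cons(e, e), cons(0, 0)))))  →  cons(0, f(e, 0))   [R8 at 2.2]
3. cons(0, f(e, 0))  →  cons(0, e)   [R7 at 2]

yes — NF(t₁) = cons(0, e), NF(t₂) = cons(0, e)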